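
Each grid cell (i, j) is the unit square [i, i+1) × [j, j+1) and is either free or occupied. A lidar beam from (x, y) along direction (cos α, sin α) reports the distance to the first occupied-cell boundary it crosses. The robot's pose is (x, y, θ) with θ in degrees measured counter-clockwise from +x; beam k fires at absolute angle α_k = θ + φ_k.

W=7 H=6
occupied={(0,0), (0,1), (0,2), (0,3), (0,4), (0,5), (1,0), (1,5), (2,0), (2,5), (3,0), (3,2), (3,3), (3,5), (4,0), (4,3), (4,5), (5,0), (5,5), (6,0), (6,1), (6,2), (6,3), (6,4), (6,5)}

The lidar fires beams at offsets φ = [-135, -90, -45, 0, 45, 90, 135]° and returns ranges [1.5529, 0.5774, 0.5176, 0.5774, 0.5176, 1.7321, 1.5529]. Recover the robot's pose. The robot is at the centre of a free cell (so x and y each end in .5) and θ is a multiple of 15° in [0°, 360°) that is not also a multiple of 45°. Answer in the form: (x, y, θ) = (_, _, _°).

(x, y, θ) = (4.5, 2.5, 150°)

Candidates: 17 free-cell centres × 16 headings = 272 poses. Raycast each; keep the one whose scan matches to 4 dp.
  (3.5, 1.5, 210°): beam 1 = 0.5176 ≠ 1.5529 ✗
  (1.5, 3.5, 195°): beam 1 = 1.7321 ≠ 1.5529 ✗
  (1.5, 3.5, 165°): beam 1 = 3.0000 ≠ 1.5529 ✗
  (1.5, 1.5, 150°): beam 1 = 1.9319 ≠ 1.5529 ✗
  (2.5, 3.5, 15°): beam 1 = 2.8868 ≠ 1.5529 ✗
  …
  (4.5, 2.5, 150°): r_1=1.5529, r_2=0.5774, r_3=0.5176, r_4=0.5774, r_5=0.5176, r_6=1.7321, r_7=1.5529 — all match ✓
Only this pose fits every beam.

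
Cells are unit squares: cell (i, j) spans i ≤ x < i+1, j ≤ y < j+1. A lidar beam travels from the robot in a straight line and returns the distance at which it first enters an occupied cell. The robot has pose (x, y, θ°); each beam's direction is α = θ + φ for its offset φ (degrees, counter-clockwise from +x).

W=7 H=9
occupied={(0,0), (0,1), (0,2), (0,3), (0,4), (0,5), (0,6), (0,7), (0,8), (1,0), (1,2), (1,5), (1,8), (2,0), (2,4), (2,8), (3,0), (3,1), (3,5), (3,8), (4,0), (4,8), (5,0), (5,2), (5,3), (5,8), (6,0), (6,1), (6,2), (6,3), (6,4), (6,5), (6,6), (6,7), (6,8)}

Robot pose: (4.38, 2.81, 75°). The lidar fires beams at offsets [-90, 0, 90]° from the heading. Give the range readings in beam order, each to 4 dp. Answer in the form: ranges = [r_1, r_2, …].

beam 1: φ=-90°, α=345°
  dir = (cos 345°, sin 345°) = (0.9659, -0.2588); from cell (4,2)
  next x-line at t=0.6419, next y-line at t=3.1296; Δt_x=1.0353, Δt_y=3.8637
    x: enter (5,2) at t=0.6419 ← occupied
  → r_1 = 0.6419
beam 2: φ=0°, α=75°
  dir = (cos 75°, sin 75°) = (0.2588, 0.9659); from cell (4,2)
  next x-line at t=2.3955, next y-line at t=0.1967; Δt_x=3.8637, Δt_y=1.0353
    y: enter (4,3) at t=0.1967
    y: enter (4,4) at t=1.2320
    y: enter (4,5) at t=2.2673
    x: enter (5,5) at t=2.3955
    y: enter (5,6) at t=3.3025
    y: enter (5,7) at t=4.3378
    y: enter (5,8) at t=5.3731 ← occupied
  → r_2 = 5.3731
beam 3: φ=90°, α=165°
  dir = (cos 165°, sin 165°) = (-0.9659, 0.2588); from cell (4,2)
  next x-line at t=0.3934, next y-line at t=0.7341; Δt_x=1.0353, Δt_y=3.8637
    x: enter (3,2) at t=0.3934
    y: enter (3,3) at t=0.7341
    x: enter (2,3) at t=1.4287
    x: enter (1,3) at t=2.4640
    x: enter (0,3) at t=3.4992 ← occupied
  → r_3 = 3.4992

ranges = [0.6419, 5.3731, 3.4992]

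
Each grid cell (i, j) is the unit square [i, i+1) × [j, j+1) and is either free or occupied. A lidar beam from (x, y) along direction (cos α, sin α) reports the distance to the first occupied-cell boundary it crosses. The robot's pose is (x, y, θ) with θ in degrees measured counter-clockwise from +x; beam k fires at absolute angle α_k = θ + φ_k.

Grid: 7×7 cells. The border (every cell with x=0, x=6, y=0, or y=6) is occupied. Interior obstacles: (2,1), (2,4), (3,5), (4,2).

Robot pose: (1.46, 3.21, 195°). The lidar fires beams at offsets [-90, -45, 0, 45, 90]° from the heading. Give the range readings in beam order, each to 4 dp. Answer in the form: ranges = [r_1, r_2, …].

ranges = [1.7773, 0.5312, 0.4762, 0.9200, 2.0864]

beam 1: φ=-90°, α=105°
  direction (-0.2588, 0.9659); cell (1,3); t to first gridline: x 1.7773, y 0.8179 (then +3.8637 / +1.0353)
    (1,4) via y @ 0.8179
    (0,4) via x @ 1.7773  # hit
  → r_1 = 1.7773
beam 2: φ=-45°, α=150°
  direction (-0.8660, 0.5000); cell (1,3); t to first gridline: x 0.5312, y 1.5800 (then +1.1547 / +2.0000)
    (0,3) via x @ 0.5312  # hit
  → r_2 = 0.5312
beam 3: φ=0°, α=195°
  direction (-0.9659, -0.2588); cell (1,3); t to first gridline: x 0.4762, y 0.8114 (then +1.0353 / +3.8637)
    (0,3) via x @ 0.4762  # hit
  → r_3 = 0.4762
beam 4: φ=45°, α=240°
  direction (-0.5000, -0.8660); cell (1,3); t to first gridline: x 0.9200, y 0.2425 (then +2.0000 / +1.1547)
    (1,2) via y @ 0.2425
    (0,2) via x @ 0.9200  # hit
  → r_4 = 0.9200
beam 5: φ=90°, α=285°
  direction (0.2588, -0.9659); cell (1,3); t to first gridline: x 2.0864, y 0.2174 (then +3.8637 / +1.0353)
    (1,2) via y @ 0.2174
    (1,1) via y @ 1.2527
    (2,1) via x @ 2.0864  # hit
  → r_5 = 2.0864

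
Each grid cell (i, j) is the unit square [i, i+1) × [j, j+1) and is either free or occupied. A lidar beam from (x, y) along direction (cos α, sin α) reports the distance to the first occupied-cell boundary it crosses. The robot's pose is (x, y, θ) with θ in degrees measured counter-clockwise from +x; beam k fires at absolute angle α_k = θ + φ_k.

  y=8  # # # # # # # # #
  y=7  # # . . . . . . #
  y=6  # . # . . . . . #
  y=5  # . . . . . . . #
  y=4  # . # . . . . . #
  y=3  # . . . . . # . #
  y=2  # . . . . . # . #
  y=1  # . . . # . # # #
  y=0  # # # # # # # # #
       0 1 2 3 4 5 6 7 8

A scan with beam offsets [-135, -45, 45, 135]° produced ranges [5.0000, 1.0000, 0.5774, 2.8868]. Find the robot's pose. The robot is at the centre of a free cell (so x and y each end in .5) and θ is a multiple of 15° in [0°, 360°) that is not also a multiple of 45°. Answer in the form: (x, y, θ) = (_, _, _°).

Candidates: 41 free-cell centres × 16 headings = 656 poses. Raycast each; keep the one whose scan matches to 4 dp.
  (3.5, 3.5, 75°): beam 1 = 1.7321 ≠ 5.0000 ✗
  (1.5, 6.5, 165°): beam 1 = 0.5774 ≠ 5.0000 ✗
  (7.5, 4.5, 150°): beam 1 = 0.5176 ≠ 5.0000 ✗
  (1.5, 6.5, 105°): beam 1 = 0.5774 ≠ 5.0000 ✗
  …
  (5.5, 7.5, 75°): r_1=5.0000, r_2=1.0000, r_3=0.5774, r_4=2.8868 — all match ✓
No second candidate reproduces the full scan.

(x, y, θ) = (5.5, 7.5, 75°)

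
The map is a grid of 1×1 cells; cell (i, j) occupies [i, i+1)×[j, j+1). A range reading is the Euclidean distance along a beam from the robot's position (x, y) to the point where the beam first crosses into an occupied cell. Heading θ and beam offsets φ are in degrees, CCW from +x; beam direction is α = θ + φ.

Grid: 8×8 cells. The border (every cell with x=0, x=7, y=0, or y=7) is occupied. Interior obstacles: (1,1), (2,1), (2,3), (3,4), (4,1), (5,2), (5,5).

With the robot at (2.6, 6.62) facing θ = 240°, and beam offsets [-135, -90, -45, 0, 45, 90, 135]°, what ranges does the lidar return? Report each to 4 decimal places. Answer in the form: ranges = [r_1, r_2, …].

ranges = [0.3934, 0.7600, 1.6564, 3.2000, 1.6771, 2.7713, 1.4682]

beam 1: φ=-135°, α=105°
  direction (-0.2588, 0.9659); cell (2,6); t to first gridline: x 2.3182, y 0.3934 (then +3.8637 / +1.0353)
    (2,7) via y @ 0.3934  # hit
  → r_1 = 0.3934
beam 2: φ=-90°, α=150°
  direction (-0.8660, 0.5000); cell (2,6); t to first gridline: x 0.6928, y 0.7600 (then +1.1547 / +2.0000)
    (1,6) via x @ 0.6928
    (1,7) via y @ 0.7600  # hit
  → r_2 = 0.7600
beam 3: φ=-45°, α=195°
  direction (-0.9659, -0.2588); cell (2,6); t to first gridline: x 0.6212, y 2.3955 (then +1.0353 / +3.8637)
    (1,6) via x @ 0.6212
    (0,6) via x @ 1.6564  # hit
  → r_3 = 1.6564
beam 4: φ=0°, α=240°
  direction (-0.5000, -0.8660); cell (2,6); t to first gridline: x 1.2000, y 0.7159 (then +2.0000 / +1.1547)
    (2,5) via y @ 0.7159
    (1,5) via x @ 1.2000
    (1,4) via y @ 1.8706
    (1,3) via y @ 3.0253
    (0,3) via x @ 3.2000  # hit
  → r_4 = 3.2000
beam 5: φ=45°, α=285°
  direction (0.2588, -0.9659); cell (2,6); t to first gridline: x 1.5455, y 0.6419 (then +3.8637 / +1.0353)
    (2,5) via y @ 0.6419
    (3,5) via x @ 1.5455
    (3,4) via y @ 1.6771  # hit
  → r_5 = 1.6771
beam 6: φ=90°, α=330°
  direction (0.8660, -0.5000); cell (2,6); t to first gridline: x 0.4619, y 1.2400 (then +1.1547 / +2.0000)
    (3,6) via x @ 0.4619
    (3,5) via y @ 1.2400
    (4,5) via x @ 1.6166
    (5,5) via x @ 2.7713  # hit
  → r_6 = 2.7713
beam 7: φ=135°, α=15°
  direction (0.9659, 0.2588); cell (2,6); t to first gridline: x 0.4141, y 1.4682 (then +1.0353 / +3.8637)
    (3,6) via x @ 0.4141
    (4,6) via x @ 1.4494
    (4,7) via y @ 1.4682  # hit
  → r_7 = 1.4682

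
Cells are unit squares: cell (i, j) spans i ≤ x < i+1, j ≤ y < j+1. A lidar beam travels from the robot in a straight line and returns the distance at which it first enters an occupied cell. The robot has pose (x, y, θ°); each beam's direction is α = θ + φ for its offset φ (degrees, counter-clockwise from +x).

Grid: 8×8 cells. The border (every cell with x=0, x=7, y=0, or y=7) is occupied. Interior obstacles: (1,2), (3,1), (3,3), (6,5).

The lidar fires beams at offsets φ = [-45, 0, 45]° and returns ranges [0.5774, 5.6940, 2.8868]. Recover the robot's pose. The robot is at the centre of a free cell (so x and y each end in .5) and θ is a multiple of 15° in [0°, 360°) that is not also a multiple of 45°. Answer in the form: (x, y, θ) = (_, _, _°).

(x, y, θ) = (6.5, 4.5, 165°)

Candidates: 32 free-cell centres × 16 headings = 512 poses. Raycast each; keep the one whose scan matches to 4 dp.
  (5.5, 6.5, 255°): beam 1 = 5.1962 ≠ 0.5774 ✗
  (2.5, 6.5, 120°): beam 1 = 0.5176 ≠ 0.5774 ✗
  (6.5, 6.5, 285°): beam 2 = 0.5176 ≠ 5.6940 ✗
  (3.5, 4.5, 150°): beam 1 = 2.5882 ≠ 0.5774 ✗
  …
  (6.5, 4.5, 165°): r_1=0.5774, r_2=5.6940, r_3=2.8868 — all match ✓
No second candidate reproduces the full scan.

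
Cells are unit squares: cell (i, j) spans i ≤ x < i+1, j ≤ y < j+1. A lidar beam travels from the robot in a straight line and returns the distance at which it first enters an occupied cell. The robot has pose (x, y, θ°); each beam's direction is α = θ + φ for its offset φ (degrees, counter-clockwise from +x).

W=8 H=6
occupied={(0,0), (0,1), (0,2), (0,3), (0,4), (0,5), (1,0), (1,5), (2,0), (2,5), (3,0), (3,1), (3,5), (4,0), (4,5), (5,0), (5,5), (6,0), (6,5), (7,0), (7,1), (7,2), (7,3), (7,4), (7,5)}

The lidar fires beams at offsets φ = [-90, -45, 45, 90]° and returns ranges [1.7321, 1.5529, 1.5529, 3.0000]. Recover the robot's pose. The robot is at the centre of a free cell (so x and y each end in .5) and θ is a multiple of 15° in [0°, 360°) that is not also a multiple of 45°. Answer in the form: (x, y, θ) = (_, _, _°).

Candidates: 23 free-cell centres × 16 headings = 368 poses. Raycast each; keep the one whose scan matches to 4 dp.
  (1.5, 4.5, 30°): beam 1 = 3.0000 ≠ 1.7321 ✗
  (2.5, 4.5, 195°): beam 1 = 0.5176 ≠ 1.7321 ✗
  (6.5, 1.5, 30°): beam 1 = 0.5774 ≠ 1.7321 ✗
  (5.5, 2.5, 195°): beam 1 = 2.5882 ≠ 1.7321 ✗
  …
  (5.5, 3.5, 60°): r_1=1.7321, r_2=1.5529, r_3=1.5529, r_4=3.0000 — all match ✓
Unique over the lattice → pose = (5.5, 3.5, 60°).

(x, y, θ) = (5.5, 3.5, 60°)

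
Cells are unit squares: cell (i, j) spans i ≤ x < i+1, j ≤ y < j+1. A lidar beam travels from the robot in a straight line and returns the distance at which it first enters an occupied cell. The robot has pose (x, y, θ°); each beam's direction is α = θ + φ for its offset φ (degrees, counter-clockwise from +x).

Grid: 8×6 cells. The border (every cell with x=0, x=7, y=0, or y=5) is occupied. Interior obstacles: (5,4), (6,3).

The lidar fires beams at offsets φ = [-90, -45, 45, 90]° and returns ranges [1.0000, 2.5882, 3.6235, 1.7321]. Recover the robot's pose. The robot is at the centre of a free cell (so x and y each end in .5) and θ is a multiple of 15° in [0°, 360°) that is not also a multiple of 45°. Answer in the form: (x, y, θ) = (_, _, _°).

The pose lattice has 22·16 = 352 candidates. Test each by forward raycasting.
  (5.5, 2.5, 210°): beam 1 = 2.8868 ≠ 1.0000 ✗
  (3.5, 2.5, 195°): beam 1 = 2.5882 ≠ 1.0000 ✗
  (1.5, 1.5, 120°): beam 1 = 5.0000 ≠ 1.0000 ✗
  (2.5, 4.5, 165°): beam 1 = 0.5176 ≠ 1.0000 ✗
  (1.5, 3.5, 120°): beam 1 = 3.0000 ≠ 1.0000 ✗
  …
  (1.5, 3.5, 330°): r_1=1.0000, r_2=2.5882, r_3=3.6235, r_4=1.7321 — all match ✓
No second candidate reproduces the full scan.

(x, y, θ) = (1.5, 3.5, 330°)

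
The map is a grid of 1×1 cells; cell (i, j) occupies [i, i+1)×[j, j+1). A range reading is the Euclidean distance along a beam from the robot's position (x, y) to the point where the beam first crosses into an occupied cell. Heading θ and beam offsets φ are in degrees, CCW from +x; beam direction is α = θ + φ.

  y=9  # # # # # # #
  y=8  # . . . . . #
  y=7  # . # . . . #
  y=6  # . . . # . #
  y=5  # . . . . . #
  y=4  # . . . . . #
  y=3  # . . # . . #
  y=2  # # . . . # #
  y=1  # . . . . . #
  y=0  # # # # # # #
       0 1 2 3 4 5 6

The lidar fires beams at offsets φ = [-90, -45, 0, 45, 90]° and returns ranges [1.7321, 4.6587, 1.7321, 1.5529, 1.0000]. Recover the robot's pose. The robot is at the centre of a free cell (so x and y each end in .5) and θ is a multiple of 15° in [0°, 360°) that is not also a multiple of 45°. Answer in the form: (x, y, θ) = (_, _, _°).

(x, y, θ) = (5.5, 4.5, 210°)

Candidates: 35 free-cell centres × 16 headings = 560 poses. Raycast each; keep the one whose scan matches to 4 dp.
  (2.5, 5.5, 345°): beam 1 = 2.5882 ≠ 1.7321 ✗
  (5.5, 5.5, 165°): beam 1 = 1.9319 ≠ 1.7321 ✗
  (5.5, 1.5, 75°): beam 1 = 0.5176 ≠ 1.7321 ✗
  …
  (5.5, 4.5, 210°): r_1=1.7321, r_2=4.6587, r_3=1.7321, r_4=1.5529, r_5=1.0000 — all match ✓
Only this pose fits every beam.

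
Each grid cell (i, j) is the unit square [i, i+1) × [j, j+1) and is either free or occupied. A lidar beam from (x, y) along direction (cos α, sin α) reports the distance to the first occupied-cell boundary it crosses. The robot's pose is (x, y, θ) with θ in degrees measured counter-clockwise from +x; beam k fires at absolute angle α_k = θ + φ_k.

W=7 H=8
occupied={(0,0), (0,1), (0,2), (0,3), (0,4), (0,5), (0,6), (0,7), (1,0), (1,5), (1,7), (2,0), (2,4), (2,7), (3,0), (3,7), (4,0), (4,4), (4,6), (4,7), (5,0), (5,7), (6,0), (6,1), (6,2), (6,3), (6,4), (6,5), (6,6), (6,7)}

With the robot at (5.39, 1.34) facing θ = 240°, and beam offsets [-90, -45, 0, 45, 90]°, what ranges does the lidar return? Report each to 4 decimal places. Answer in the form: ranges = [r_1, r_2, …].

ranges = [5.0691, 1.3137, 0.3926, 0.3520, 0.6800]

beam 1: φ=-90°, α=150°
  dir = (cos 150°, sin 150°) = (-0.8660, 0.5000); from cell (5,1)
  next x-line at t=0.4503, next y-line at t=1.3200; Δt_x=1.1547, Δt_y=2.0000
    x: enter (4,1) at t=0.4503
    y: enter (4,2) at t=1.3200
    x: enter (3,2) at t=1.6050
    x: enter (2,2) at t=2.7597
    y: enter (2,3) at t=3.3200
    x: enter (1,3) at t=3.9144
    x: enter (0,3) at t=5.0691 ← occupied
  → r_1 = 5.0691
beam 2: φ=-45°, α=195°
  dir = (cos 195°, sin 195°) = (-0.9659, -0.2588); from cell (5,1)
  next x-line at t=0.4038, next y-line at t=1.3137; Δt_x=1.0353, Δt_y=3.8637
    x: enter (4,1) at t=0.4038
    y: enter (4,0) at t=1.3137 ← occupied
  → r_2 = 1.3137
beam 3: φ=0°, α=240°
  dir = (cos 240°, sin 240°) = (-0.5000, -0.8660); from cell (5,1)
  next x-line at t=0.7800, next y-line at t=0.3926; Δt_x=2.0000, Δt_y=1.1547
    y: enter (5,0) at t=0.3926 ← occupied
  → r_3 = 0.3926
beam 4: φ=45°, α=285°
  dir = (cos 285°, sin 285°) = (0.2588, -0.9659); from cell (5,1)
  next x-line at t=2.3569, next y-line at t=0.3520; Δt_x=3.8637, Δt_y=1.0353
    y: enter (5,0) at t=0.3520 ← occupied
  → r_4 = 0.3520
beam 5: φ=90°, α=330°
  dir = (cos 330°, sin 330°) = (0.8660, -0.5000); from cell (5,1)
  next x-line at t=0.7044, next y-line at t=0.6800; Δt_x=1.1547, Δt_y=2.0000
    y: enter (5,0) at t=0.6800 ← occupied
  → r_5 = 0.6800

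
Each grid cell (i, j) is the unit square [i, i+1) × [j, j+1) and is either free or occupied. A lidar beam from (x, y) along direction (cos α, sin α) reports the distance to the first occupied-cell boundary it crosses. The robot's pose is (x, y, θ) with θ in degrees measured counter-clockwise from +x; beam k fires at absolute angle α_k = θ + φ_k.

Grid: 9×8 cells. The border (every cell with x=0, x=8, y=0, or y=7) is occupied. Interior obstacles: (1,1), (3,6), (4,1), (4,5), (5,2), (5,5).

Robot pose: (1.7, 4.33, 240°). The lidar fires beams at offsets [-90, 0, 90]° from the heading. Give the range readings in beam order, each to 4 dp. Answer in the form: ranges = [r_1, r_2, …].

ranges = [0.8083, 1.4000, 3.8105]

beam 1: φ=-90°, α=150°
  d=(-0.8660,0.5000)  start (1,4)  tX=0.8083 tY=1.3400  stride 1/|dx|=1.1547 1/|dy|=2.0000
    cross x-line → (0,4), t=0.8083 (wall)
  → r_1 = 0.8083
beam 2: φ=0°, α=240°
  d=(-0.5000,-0.8660)  start (1,4)  tX=1.4000 tY=0.3811  stride 1/|dx|=2.0000 1/|dy|=1.1547
    cross y-line → (1,3), t=0.3811
    cross x-line → (0,3), t=1.4000 (wall)
  → r_2 = 1.4000
beam 3: φ=90°, α=330°
  d=(0.8660,-0.5000)  start (1,4)  tX=0.3464 tY=0.6600  stride 1/|dx|=1.1547 1/|dy|=2.0000
    cross x-line → (2,4), t=0.3464
    cross y-line → (2,3), t=0.6600
    cross x-line → (3,3), t=1.5011
    cross x-line → (4,3), t=2.6558
    cross y-line → (4,2), t=2.6600
    cross x-line → (5,2), t=3.8105 (wall)
  → r_3 = 3.8105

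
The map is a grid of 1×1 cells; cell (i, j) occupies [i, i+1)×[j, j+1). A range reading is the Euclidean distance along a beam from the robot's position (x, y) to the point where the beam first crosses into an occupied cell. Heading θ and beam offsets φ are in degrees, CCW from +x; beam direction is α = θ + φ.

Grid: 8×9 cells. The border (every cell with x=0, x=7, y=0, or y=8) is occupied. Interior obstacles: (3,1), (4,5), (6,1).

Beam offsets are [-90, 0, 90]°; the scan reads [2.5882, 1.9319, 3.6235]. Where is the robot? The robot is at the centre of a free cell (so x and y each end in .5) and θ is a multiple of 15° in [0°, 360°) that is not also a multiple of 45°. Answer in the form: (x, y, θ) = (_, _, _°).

Enumerate (i+0.5, j+0.5, θ) over the 39 free cells and 16 admissible headings. For each, cast all 3 beams and compare to the given ranges.
  (5.5, 6.5, 240°): beam 1 = 3.0000 ≠ 2.5882 ✗
  (5.5, 5.5, 15°): beam 1 = 3.6235 ≠ 2.5882 ✗
  (3.5, 6.5, 60°): beam 1 = 1.0000 ≠ 2.5882 ✗
  (2.5, 7.5, 285°): beam 1 = 1.5529 ≠ 2.5882 ✗
  (4.5, 6.5, 165°): beam 1 = 1.5529 ≠ 2.5882 ✗
  …
  (2.5, 4.5, 15°): r_1=2.5882, r_2=1.9319, r_3=3.6235 — all match ✓
Only this pose fits every beam.

(x, y, θ) = (2.5, 4.5, 15°)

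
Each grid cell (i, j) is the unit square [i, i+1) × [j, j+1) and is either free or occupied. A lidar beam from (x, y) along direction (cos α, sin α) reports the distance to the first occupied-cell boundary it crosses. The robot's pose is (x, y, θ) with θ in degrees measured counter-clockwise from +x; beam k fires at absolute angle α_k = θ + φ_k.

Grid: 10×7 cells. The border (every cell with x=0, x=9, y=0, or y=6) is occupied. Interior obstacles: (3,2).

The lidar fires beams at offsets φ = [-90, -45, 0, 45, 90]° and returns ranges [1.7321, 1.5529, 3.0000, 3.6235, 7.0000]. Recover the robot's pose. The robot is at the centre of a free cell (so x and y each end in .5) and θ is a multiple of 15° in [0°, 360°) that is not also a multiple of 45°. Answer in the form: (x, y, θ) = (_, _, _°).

The pose lattice has 39·16 = 624 candidates. Test each by forward raycasting.
  (6.5, 4.5, 240°): beam 1 = 3.0000 ≠ 1.7321 ✗
  (2.5, 1.5, 300°): beam 1 = 1.0000 ≠ 1.7321 ✗
  (4.5, 1.5, 300°): beam 1 = 1.0000 ≠ 1.7321 ✗
  …
  (7.5, 2.5, 60°): r_1=1.7321, r_2=1.5529, r_3=3.0000, r_4=3.6235, r_5=7.0000 — all match ✓
Unique over the lattice → pose = (7.5, 2.5, 60°).

(x, y, θ) = (7.5, 2.5, 60°)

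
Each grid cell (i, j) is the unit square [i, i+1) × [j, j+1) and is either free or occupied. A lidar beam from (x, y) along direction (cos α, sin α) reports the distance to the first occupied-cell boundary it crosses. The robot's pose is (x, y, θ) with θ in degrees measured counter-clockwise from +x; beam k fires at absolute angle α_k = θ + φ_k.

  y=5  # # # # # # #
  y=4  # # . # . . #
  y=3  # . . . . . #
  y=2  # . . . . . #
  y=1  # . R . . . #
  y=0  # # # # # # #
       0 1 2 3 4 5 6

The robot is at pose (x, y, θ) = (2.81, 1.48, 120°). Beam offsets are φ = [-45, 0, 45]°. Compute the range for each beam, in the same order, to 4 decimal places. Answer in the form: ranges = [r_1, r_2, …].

ranges = [2.6089, 2.9098, 1.8738]

beam 1: φ=-45°, α=75°
  direction (0.2588, 0.9659); cell (2,1); t to first gridline: x 0.7341, y 0.5383 (then +3.8637 / +1.0353)
    (2,2) via y @ 0.5383
    (3,2) via x @ 0.7341
    (3,3) via y @ 1.5736
    (3,4) via y @ 2.6089  # hit
  → r_1 = 2.6089
beam 2: φ=0°, α=120°
  direction (-0.5000, 0.8660); cell (2,1); t to first gridline: x 1.6200, y 0.6004 (then +2.0000 / +1.1547)
    (2,2) via y @ 0.6004
    (1,2) via x @ 1.6200
    (1,3) via y @ 1.7551
    (1,4) via y @ 2.9098  # hit
  → r_2 = 2.9098
beam 3: φ=45°, α=165°
  direction (-0.9659, 0.2588); cell (2,1); t to first gridline: x 0.8386, y 2.0091 (then +1.0353 / +3.8637)
    (1,1) via x @ 0.8386
    (0,1) via x @ 1.8738  # hit
  → r_3 = 1.8738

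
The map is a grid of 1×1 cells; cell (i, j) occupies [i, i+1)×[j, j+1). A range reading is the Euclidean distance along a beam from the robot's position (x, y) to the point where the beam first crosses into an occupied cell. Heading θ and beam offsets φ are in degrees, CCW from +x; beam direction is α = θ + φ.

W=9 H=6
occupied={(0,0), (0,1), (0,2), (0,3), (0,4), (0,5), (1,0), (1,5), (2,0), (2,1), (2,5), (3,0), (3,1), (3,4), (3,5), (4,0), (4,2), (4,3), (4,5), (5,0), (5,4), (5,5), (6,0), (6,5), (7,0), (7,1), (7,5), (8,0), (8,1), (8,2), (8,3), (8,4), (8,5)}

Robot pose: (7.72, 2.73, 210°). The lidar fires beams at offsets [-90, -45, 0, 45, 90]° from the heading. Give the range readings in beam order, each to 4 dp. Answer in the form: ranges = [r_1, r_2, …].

ranges = [2.6212, 2.8160, 3.4600, 0.7558, 0.5600]

beam 1: φ=-90°, α=120°
  cosα=-0.5000 sinα=0.8660 | (7,2) | tMaxX 1.4400 tMaxY 0.3118 | tΔX 2.0000 tΔY 1.1547
    t=0.3118 [y] (7,3)
    t=1.4400 [x] (6,3)
    t=1.4665 [y] (6,4)
    t=2.6212 [y] (6,5) — stop
  → r_1 = 2.6212
beam 2: φ=-45°, α=165°
  cosα=-0.9659 sinα=0.2588 | (7,2) | tMaxX 0.7454 tMaxY 1.0432 | tΔX 1.0353 tΔY 3.8637
    t=0.7454 [x] (6,2)
    t=1.0432 [y] (6,3)
    t=1.7807 [x] (5,3)
    t=2.8160 [x] (4,3) — stop
  → r_2 = 2.8160
beam 3: φ=0°, α=210°
  cosα=-0.8660 sinα=-0.5000 | (7,2) | tMaxX 0.8314 tMaxY 1.4600 | tΔX 1.1547 tΔY 2.0000
    t=0.8314 [x] (6,2)
    t=1.4600 [y] (6,1)
    t=1.9861 [x] (5,1)
    t=3.1408 [x] (4,1)
    t=3.4600 [y] (4,0) — stop
  → r_3 = 3.4600
beam 4: φ=45°, α=255°
  cosα=-0.2588 sinα=-0.9659 | (7,2) | tMaxX 2.7819 tMaxY 0.7558 | tΔX 3.8637 tΔY 1.0353
    t=0.7558 [y] (7,1) — stop
  → r_4 = 0.7558
beam 5: φ=90°, α=300°
  cosα=0.5000 sinα=-0.8660 | (7,2) | tMaxX 0.5600 tMaxY 0.8429 | tΔX 2.0000 tΔY 1.1547
    t=0.5600 [x] (8,2) — stop
  → r_5 = 0.5600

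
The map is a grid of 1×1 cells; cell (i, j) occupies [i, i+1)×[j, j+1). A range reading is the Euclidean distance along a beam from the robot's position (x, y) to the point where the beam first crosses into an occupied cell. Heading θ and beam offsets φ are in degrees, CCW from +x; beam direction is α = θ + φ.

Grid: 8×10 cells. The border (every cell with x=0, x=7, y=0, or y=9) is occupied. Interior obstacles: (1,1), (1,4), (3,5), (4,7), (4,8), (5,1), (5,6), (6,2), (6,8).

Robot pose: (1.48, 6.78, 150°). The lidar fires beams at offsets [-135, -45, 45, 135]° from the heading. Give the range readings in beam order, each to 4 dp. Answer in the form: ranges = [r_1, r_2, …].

ranges = [2.6089, 1.8546, 0.4969, 1.8428]

beam 1: φ=-135°, α=15°
  dir = (cos 15°, sin 15°) = (0.9659, 0.2588); from cell (1,6)
  next x-line at t=0.5383, next y-line at t=0.8500; Δt_x=1.0353, Δt_y=3.8637
    x: enter (2,6) at t=0.5383
    y: enter (2,7) at t=0.8500
    x: enter (3,7) at t=1.5736
    x: enter (4,7) at t=2.6089 ← occupied
  → r_1 = 2.6089
beam 2: φ=-45°, α=105°
  dir = (cos 105°, sin 105°) = (-0.2588, 0.9659); from cell (1,6)
  next x-line at t=1.8546, next y-line at t=0.2278; Δt_x=3.8637, Δt_y=1.0353
    y: enter (1,7) at t=0.2278
    y: enter (1,8) at t=1.2630
    x: enter (0,8) at t=1.8546 ← occupied
  → r_2 = 1.8546
beam 3: φ=45°, α=195°
  dir = (cos 195°, sin 195°) = (-0.9659, -0.2588); from cell (1,6)
  next x-line at t=0.4969, next y-line at t=3.0137; Δt_x=1.0353, Δt_y=3.8637
    x: enter (0,6) at t=0.4969 ← occupied
  → r_3 = 0.4969
beam 4: φ=135°, α=285°
  dir = (cos 285°, sin 285°) = (0.2588, -0.9659); from cell (1,6)
  next x-line at t=2.0091, next y-line at t=0.8075; Δt_x=3.8637, Δt_y=1.0353
    y: enter (1,5) at t=0.8075
    y: enter (1,4) at t=1.8428 ← occupied
  → r_4 = 1.8428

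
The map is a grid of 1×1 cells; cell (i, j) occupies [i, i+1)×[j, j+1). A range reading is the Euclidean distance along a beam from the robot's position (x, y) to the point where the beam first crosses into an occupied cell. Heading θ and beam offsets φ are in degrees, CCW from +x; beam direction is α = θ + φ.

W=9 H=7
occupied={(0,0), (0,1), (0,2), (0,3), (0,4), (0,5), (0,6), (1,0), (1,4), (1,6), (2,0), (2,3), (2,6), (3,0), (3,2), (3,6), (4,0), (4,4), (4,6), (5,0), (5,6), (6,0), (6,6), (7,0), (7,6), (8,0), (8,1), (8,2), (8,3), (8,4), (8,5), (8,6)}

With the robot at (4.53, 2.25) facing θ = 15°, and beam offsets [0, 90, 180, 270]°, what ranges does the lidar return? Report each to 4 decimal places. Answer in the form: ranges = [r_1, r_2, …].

ranges = [3.5924, 1.8117, 0.5487, 1.2941]

beam 1: φ=0°, α=15°
  dir = (cos 15°, sin 15°) = (0.9659, 0.2588); from cell (4,2)
  next x-line at t=0.4866, next y-line at t=2.8978; Δt_x=1.0353, Δt_y=3.8637
    x: enter (5,2) at t=0.4866
    x: enter (6,2) at t=1.5219
    x: enter (7,2) at t=2.5571
    y: enter (7,3) at t=2.8978
    x: enter (8,3) at t=3.5924 ← occupied
  → r_1 = 3.5924
beam 2: φ=90°, α=105°
  dir = (cos 105°, sin 105°) = (-0.2588, 0.9659); from cell (4,2)
  next x-line at t=2.0478, next y-line at t=0.7765; Δt_x=3.8637, Δt_y=1.0353
    y: enter (4,3) at t=0.7765
    y: enter (4,4) at t=1.8117 ← occupied
  → r_2 = 1.8117
beam 3: φ=180°, α=195°
  dir = (cos 195°, sin 195°) = (-0.9659, -0.2588); from cell (4,2)
  next x-line at t=0.5487, next y-line at t=0.9659; Δt_x=1.0353, Δt_y=3.8637
    x: enter (3,2) at t=0.5487 ← occupied
  → r_3 = 0.5487
beam 4: φ=270°, α=285°
  dir = (cos 285°, sin 285°) = (0.2588, -0.9659); from cell (4,2)
  next x-line at t=1.8159, next y-line at t=0.2588; Δt_x=3.8637, Δt_y=1.0353
    y: enter (4,1) at t=0.2588
    y: enter (4,0) at t=1.2941 ← occupied
  → r_4 = 1.2941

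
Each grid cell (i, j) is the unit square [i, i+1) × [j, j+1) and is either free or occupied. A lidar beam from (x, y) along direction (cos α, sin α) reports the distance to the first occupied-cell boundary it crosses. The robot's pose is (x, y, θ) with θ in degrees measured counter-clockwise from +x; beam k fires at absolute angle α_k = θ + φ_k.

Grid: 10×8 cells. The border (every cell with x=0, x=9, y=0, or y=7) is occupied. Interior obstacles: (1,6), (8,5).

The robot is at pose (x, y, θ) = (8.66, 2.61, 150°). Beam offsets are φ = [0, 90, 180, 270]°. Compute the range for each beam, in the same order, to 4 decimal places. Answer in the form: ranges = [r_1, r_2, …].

ranges = [7.6903, 1.8591, 0.3926, 0.6800]

beam 1: φ=0°, α=150°
  direction (-0.8660, 0.5000); cell (8,2); t to first gridline: x 0.7621, y 0.7800 (then +1.1547 / +2.0000)
    (7,2) via x @ 0.7621
    (7,3) via y @ 0.7800
    (6,3) via x @ 1.9168
    (6,4) via y @ 2.7800
    (5,4) via x @ 3.0715
    (4,4) via x @ 4.2262
    (4,5) via y @ 4.7800
    (3,5) via x @ 5.3809
    (2,5) via x @ 6.5356
    (2,6) via y @ 6.7800
    (1,6) via x @ 7.6903  # hit
  → r_1 = 7.6903
beam 2: φ=90°, α=240°
  direction (-0.5000, -0.8660); cell (8,2); t to first gridline: x 1.3200, y 0.7044 (then +2.0000 / +1.1547)
    (8,1) via y @ 0.7044
    (7,1) via x @ 1.3200
    (7,0) via y @ 1.8591  # hit
  → r_2 = 1.8591
beam 3: φ=180°, α=330°
  direction (0.8660, -0.5000); cell (8,2); t to first gridline: x 0.3926, y 1.2200 (then +1.1547 / +2.0000)
    (9,2) via x @ 0.3926  # hit
  → r_3 = 0.3926
beam 4: φ=270°, α=60°
  direction (0.5000, 0.8660); cell (8,2); t to first gridline: x 0.6800, y 0.4503 (then +2.0000 / +1.1547)
    (8,3) via y @ 0.4503
    (9,3) via x @ 0.6800  # hit
  → r_4 = 0.6800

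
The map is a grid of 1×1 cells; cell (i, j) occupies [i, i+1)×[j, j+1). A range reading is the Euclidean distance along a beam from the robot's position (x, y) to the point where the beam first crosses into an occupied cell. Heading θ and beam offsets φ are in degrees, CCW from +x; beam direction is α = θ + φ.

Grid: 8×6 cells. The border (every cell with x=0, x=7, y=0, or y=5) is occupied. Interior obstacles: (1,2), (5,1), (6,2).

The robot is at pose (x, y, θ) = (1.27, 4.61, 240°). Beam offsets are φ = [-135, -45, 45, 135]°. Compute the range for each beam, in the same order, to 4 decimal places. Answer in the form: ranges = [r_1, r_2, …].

beam 1: φ=-135°, α=105°
  d=(-0.2588,0.9659)  start (1,4)  tX=1.0432 tY=0.4038  stride 1/|dx|=3.8637 1/|dy|=1.0353
    cross y-line → (1,5), t=0.4038 (wall)
  → r_1 = 0.4038
beam 2: φ=-45°, α=195°
  d=(-0.9659,-0.2588)  start (1,4)  tX=0.2795 tY=2.3569  stride 1/|dx|=1.0353 1/|dy|=3.8637
    cross x-line → (0,4), t=0.2795 (wall)
  → r_2 = 0.2795
beam 3: φ=45°, α=285°
  d=(0.2588,-0.9659)  start (1,4)  tX=2.8205 tY=0.6315  stride 1/|dx|=3.8637 1/|dy|=1.0353
    cross y-line → (1,3), t=0.6315
    cross y-line → (1,2), t=1.6668 (wall)
  → r_3 = 1.6668
beam 4: φ=135°, α=15°
  d=(0.9659,0.2588)  start (1,4)  tX=0.7558 tY=1.5068  stride 1/|dx|=1.0353 1/|dy|=3.8637
    cross x-line → (2,4), t=0.7558
    cross y-line → (2,5), t=1.5068 (wall)
  → r_4 = 1.5068

ranges = [0.4038, 0.2795, 1.6668, 1.5068]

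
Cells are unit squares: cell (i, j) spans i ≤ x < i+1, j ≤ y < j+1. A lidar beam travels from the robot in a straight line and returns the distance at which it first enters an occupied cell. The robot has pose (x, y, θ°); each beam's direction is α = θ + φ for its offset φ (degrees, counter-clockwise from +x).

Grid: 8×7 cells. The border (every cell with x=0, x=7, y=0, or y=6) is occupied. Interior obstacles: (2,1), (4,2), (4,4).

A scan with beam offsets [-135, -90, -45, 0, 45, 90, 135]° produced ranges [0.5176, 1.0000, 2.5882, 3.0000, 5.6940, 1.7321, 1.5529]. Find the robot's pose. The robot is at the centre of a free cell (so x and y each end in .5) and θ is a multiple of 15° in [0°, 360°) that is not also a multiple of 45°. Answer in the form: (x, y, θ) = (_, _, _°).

Enumerate (i+0.5, j+0.5, θ) over the 27 free cells and 16 admissible headings. For each, cast all 7 beams and compare to the given ranges.
  (6.5, 2.5, 345°): beam 1 = 3.0000 ≠ 0.5176 ✗
  (6.5, 4.5, 120°): beam 2 = 0.5774 ≠ 1.0000 ✗
  (6.5, 5.5, 15°): beam 1 = 3.0000 ≠ 0.5176 ✗
  (5.5, 3.5, 345°): beam 1 = 1.0000 ≠ 0.5176 ✗
  …
  (1.5, 4.5, 330°): r_1=0.5176, r_2=1.0000, r_3=2.5882, r_4=3.0000, r_5=5.6940, r_6=1.7321, r_7=1.5529 — all match ✓
Unique over the lattice → pose = (1.5, 4.5, 330°).

(x, y, θ) = (1.5, 4.5, 330°)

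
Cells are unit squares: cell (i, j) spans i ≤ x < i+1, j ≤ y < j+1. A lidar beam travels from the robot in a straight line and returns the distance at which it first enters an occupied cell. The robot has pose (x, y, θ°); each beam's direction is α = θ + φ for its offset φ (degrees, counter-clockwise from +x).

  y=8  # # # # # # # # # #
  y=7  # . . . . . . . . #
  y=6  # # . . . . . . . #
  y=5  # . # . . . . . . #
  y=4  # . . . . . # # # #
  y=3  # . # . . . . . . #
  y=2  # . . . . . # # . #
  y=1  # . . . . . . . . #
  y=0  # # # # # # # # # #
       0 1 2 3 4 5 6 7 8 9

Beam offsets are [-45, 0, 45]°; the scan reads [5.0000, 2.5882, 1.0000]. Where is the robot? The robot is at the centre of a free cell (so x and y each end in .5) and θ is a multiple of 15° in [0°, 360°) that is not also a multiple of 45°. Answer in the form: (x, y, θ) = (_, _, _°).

(x, y, θ) = (5.5, 3.5, 255°)

The pose lattice has 48·16 = 768 candidates. Test each by forward raycasting.
  (1.5, 7.5, 15°): beam 1 = 5.1962 ≠ 5.0000 ✗
  (7.5, 6.5, 15°): beam 1 = 1.7321 ≠ 5.0000 ✗
  (8.5, 6.5, 30°): beam 1 = 0.5176 ≠ 5.0000 ✗
  (8.5, 5.5, 285°): beam 1 = 0.5774 ≠ 5.0000 ✗
  …
  (5.5, 3.5, 255°): r_1=5.0000, r_2=2.5882, r_3=1.0000 — all match ✓
Unique over the lattice → pose = (5.5, 3.5, 255°).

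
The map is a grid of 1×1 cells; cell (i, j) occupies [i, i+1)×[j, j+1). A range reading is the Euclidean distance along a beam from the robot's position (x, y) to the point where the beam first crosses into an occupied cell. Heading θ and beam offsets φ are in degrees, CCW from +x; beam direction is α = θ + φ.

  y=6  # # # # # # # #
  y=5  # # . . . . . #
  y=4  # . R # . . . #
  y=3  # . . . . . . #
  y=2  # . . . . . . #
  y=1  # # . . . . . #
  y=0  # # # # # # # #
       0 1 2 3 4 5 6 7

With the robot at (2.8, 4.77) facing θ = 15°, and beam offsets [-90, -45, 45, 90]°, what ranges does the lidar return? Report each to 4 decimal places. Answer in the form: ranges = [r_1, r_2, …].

ranges = [0.7727, 0.2309, 1.4203, 1.2734]

beam 1: φ=-90°, α=285°
  dir = (cos 285°, sin 285°) = (0.2588, -0.9659); from cell (2,4)
  next x-line at t=0.7727, next y-line at t=0.7972; Δt_x=3.8637, Δt_y=1.0353
    x: enter (3,4) at t=0.7727 ← occupied
  → r_1 = 0.7727
beam 2: φ=-45°, α=330°
  dir = (cos 330°, sin 330°) = (0.8660, -0.5000); from cell (2,4)
  next x-line at t=0.2309, next y-line at t=1.5400; Δt_x=1.1547, Δt_y=2.0000
    x: enter (3,4) at t=0.2309 ← occupied
  → r_2 = 0.2309
beam 3: φ=45°, α=60°
  dir = (cos 60°, sin 60°) = (0.5000, 0.8660); from cell (2,4)
  next x-line at t=0.4000, next y-line at t=0.2656; Δt_x=2.0000, Δt_y=1.1547
    y: enter (2,5) at t=0.2656
    x: enter (3,5) at t=0.4000
    y: enter (3,6) at t=1.4203 ← occupied
  → r_3 = 1.4203
beam 4: φ=90°, α=105°
  dir = (cos 105°, sin 105°) = (-0.2588, 0.9659); from cell (2,4)
  next x-line at t=3.0910, next y-line at t=0.2381; Δt_x=3.8637, Δt_y=1.0353
    y: enter (2,5) at t=0.2381
    y: enter (2,6) at t=1.2734 ← occupied
  → r_4 = 1.2734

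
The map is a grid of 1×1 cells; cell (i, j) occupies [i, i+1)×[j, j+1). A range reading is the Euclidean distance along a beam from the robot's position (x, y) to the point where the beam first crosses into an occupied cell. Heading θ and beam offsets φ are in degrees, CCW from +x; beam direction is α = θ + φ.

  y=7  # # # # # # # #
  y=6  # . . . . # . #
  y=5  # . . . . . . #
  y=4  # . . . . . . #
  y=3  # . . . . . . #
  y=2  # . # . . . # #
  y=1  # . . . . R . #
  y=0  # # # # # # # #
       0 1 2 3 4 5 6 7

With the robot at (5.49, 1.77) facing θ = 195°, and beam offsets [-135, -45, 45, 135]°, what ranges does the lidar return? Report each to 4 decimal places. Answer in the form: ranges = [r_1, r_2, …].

ranges = [1.0200, 5.1846, 0.8891, 1.5400]

beam 1: φ=-135°, α=60°
  dir = (cos 60°, sin 60°) = (0.5000, 0.8660); from cell (5,1)
  next x-line at t=1.0200, next y-line at t=0.2656; Δt_x=2.0000, Δt_y=1.1547
    y: enter (5,2) at t=0.2656
    x: enter (6,2) at t=1.0200 ← occupied
  → r_1 = 1.0200
beam 2: φ=-45°, α=150°
  dir = (cos 150°, sin 150°) = (-0.8660, 0.5000); from cell (5,1)
  next x-line at t=0.5658, next y-line at t=0.4600; Δt_x=1.1547, Δt_y=2.0000
    y: enter (5,2) at t=0.4600
    x: enter (4,2) at t=0.5658
    x: enter (3,2) at t=1.7205
    y: enter (3,3) at t=2.4600
    x: enter (2,3) at t=2.8752
    x: enter (1,3) at t=4.0299
    y: enter (1,4) at t=4.4600
    x: enter (0,4) at t=5.1846 ← occupied
  → r_2 = 5.1846
beam 3: φ=45°, α=240°
  dir = (cos 240°, sin 240°) = (-0.5000, -0.8660); from cell (5,1)
  next x-line at t=0.9800, next y-line at t=0.8891; Δt_x=2.0000, Δt_y=1.1547
    y: enter (5,0) at t=0.8891 ← occupied
  → r_3 = 0.8891
beam 4: φ=135°, α=330°
  dir = (cos 330°, sin 330°) = (0.8660, -0.5000); from cell (5,1)
  next x-line at t=0.5889, next y-line at t=1.5400; Δt_x=1.1547, Δt_y=2.0000
    x: enter (6,1) at t=0.5889
    y: enter (6,0) at t=1.5400 ← occupied
  → r_4 = 1.5400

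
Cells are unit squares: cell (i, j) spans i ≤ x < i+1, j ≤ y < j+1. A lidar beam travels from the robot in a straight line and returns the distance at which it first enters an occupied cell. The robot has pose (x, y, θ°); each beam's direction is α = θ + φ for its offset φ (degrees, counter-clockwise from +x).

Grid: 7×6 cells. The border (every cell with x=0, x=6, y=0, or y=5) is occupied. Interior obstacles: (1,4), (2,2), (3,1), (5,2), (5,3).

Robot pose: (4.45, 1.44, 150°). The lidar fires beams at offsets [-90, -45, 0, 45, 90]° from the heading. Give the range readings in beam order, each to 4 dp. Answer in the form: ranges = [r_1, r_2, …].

beam 1: φ=-90°, α=60°
  dir = (cos 60°, sin 60°) = (0.5000, 0.8660); from cell (4,1)
  next x-line at t=1.1000, next y-line at t=0.6466; Δt_x=2.0000, Δt_y=1.1547
    y: enter (4,2) at t=0.6466
    x: enter (5,2) at t=1.1000 ← occupied
  → r_1 = 1.1000
beam 2: φ=-45°, α=105°
  dir = (cos 105°, sin 105°) = (-0.2588, 0.9659); from cell (4,1)
  next x-line at t=1.7387, next y-line at t=0.5798; Δt_x=3.8637, Δt_y=1.0353
    y: enter (4,2) at t=0.5798
    y: enter (4,3) at t=1.6150
    x: enter (3,3) at t=1.7387
    y: enter (3,4) at t=2.6503
    y: enter (3,5) at t=3.6856 ← occupied
  → r_2 = 3.6856
beam 3: φ=0°, α=150°
  dir = (cos 150°, sin 150°) = (-0.8660, 0.5000); from cell (4,1)
  next x-line at t=0.5196, next y-line at t=1.1200; Δt_x=1.1547, Δt_y=2.0000
    x: enter (3,1) at t=0.5196 ← occupied
  → r_3 = 0.5196
beam 4: φ=45°, α=195°
  dir = (cos 195°, sin 195°) = (-0.9659, -0.2588); from cell (4,1)
  next x-line at t=0.4659, next y-line at t=1.7000; Δt_x=1.0353, Δt_y=3.8637
    x: enter (3,1) at t=0.4659 ← occupied
  → r_4 = 0.4659
beam 5: φ=90°, α=240°
  dir = (cos 240°, sin 240°) = (-0.5000, -0.8660); from cell (4,1)
  next x-line at t=0.9000, next y-line at t=0.5081; Δt_x=2.0000, Δt_y=1.1547
    y: enter (4,0) at t=0.5081 ← occupied
  → r_5 = 0.5081

ranges = [1.1000, 3.6856, 0.5196, 0.4659, 0.5081]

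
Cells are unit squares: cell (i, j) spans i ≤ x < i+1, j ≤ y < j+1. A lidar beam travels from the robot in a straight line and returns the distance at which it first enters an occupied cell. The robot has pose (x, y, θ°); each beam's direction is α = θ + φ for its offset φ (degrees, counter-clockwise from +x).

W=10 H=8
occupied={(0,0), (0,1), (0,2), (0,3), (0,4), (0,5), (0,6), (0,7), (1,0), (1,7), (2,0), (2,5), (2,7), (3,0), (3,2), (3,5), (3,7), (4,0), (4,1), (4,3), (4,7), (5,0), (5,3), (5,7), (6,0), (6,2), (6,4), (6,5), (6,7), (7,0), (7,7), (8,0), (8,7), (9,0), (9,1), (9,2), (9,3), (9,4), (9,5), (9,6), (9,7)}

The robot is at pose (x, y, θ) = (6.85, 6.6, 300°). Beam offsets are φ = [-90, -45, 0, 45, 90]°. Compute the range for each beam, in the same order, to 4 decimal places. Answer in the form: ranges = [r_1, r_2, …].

ranges = [6.7550, 0.6212, 4.3000, 2.2258, 0.8000]

beam 1: φ=-90°, α=210°
  d=(-0.8660,-0.5000)  start (6,6)  tX=0.9815 tY=1.2000  stride 1/|dx|=1.1547 1/|dy|=2.0000
    cross x-line → (5,6), t=0.9815
    cross y-line → (5,5), t=1.2000
    cross x-line → (4,5), t=2.1362
    cross y-line → (4,4), t=3.2000
    cross x-line → (3,4), t=3.2909
    cross x-line → (2,4), t=4.4456
    cross y-line → (2,3), t=5.2000
    cross x-line → (1,3), t=5.6003
    cross x-line → (0,3), t=6.7550 (wall)
  → r_1 = 6.7550
beam 2: φ=-45°, α=255°
  d=(-0.2588,-0.9659)  start (6,6)  tX=3.2841 tY=0.6212  stride 1/|dx|=3.8637 1/|dy|=1.0353
    cross y-line → (6,5), t=0.6212 (wall)
  → r_2 = 0.6212
beam 3: φ=0°, α=300°
  d=(0.5000,-0.8660)  start (6,6)  tX=0.3000 tY=0.6928  stride 1/|dx|=2.0000 1/|dy|=1.1547
    cross x-line → (7,6), t=0.3000
    cross y-line → (7,5), t=0.6928
    cross y-line → (7,4), t=1.8475
    cross x-line → (8,4), t=2.3000
    cross y-line → (8,3), t=3.0022
    cross y-line → (8,2), t=4.1569
    cross x-line → (9,2), t=4.3000 (wall)
  → r_3 = 4.3000
beam 4: φ=45°, α=345°
  d=(0.9659,-0.2588)  start (6,6)  tX=0.1553 tY=2.3182  stride 1/|dx|=1.0353 1/|dy|=3.8637
    cross x-line → (7,6), t=0.1553
    cross x-line → (8,6), t=1.1906
    cross x-line → (9,6), t=2.2258 (wall)
  → r_4 = 2.2258
beam 5: φ=90°, α=30°
  d=(0.8660,0.5000)  start (6,6)  tX=0.1732 tY=0.8000  stride 1/|dx|=1.1547 1/|dy|=2.0000
    cross x-line → (7,6), t=0.1732
    cross y-line → (7,7), t=0.8000 (wall)
  → r_5 = 0.8000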